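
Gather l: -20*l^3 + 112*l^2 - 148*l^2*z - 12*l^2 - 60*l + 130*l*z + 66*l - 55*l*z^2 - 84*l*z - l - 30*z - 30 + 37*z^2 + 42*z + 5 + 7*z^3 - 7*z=-20*l^3 + l^2*(100 - 148*z) + l*(-55*z^2 + 46*z + 5) + 7*z^3 + 37*z^2 + 5*z - 25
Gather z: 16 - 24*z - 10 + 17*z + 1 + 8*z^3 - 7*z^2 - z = 8*z^3 - 7*z^2 - 8*z + 7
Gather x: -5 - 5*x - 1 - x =-6*x - 6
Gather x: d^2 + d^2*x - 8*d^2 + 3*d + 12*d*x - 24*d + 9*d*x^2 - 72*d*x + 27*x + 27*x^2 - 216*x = -7*d^2 - 21*d + x^2*(9*d + 27) + x*(d^2 - 60*d - 189)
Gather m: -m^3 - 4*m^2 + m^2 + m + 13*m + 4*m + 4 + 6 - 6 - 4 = -m^3 - 3*m^2 + 18*m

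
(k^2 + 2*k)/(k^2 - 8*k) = (k + 2)/(k - 8)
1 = 1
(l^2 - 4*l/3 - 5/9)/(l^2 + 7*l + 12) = (9*l^2 - 12*l - 5)/(9*(l^2 + 7*l + 12))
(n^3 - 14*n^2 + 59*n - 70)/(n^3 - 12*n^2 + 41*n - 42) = (n - 5)/(n - 3)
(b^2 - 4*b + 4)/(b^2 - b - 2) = (b - 2)/(b + 1)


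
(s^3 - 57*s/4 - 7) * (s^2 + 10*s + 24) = s^5 + 10*s^4 + 39*s^3/4 - 299*s^2/2 - 412*s - 168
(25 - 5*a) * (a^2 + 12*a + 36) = -5*a^3 - 35*a^2 + 120*a + 900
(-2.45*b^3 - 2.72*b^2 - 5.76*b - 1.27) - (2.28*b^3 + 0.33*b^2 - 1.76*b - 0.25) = -4.73*b^3 - 3.05*b^2 - 4.0*b - 1.02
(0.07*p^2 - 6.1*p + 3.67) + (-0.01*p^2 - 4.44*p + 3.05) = 0.06*p^2 - 10.54*p + 6.72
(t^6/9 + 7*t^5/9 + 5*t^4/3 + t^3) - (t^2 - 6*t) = t^6/9 + 7*t^5/9 + 5*t^4/3 + t^3 - t^2 + 6*t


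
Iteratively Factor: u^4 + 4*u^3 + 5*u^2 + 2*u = (u + 2)*(u^3 + 2*u^2 + u) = u*(u + 2)*(u^2 + 2*u + 1) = u*(u + 1)*(u + 2)*(u + 1)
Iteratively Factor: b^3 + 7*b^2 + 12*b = (b)*(b^2 + 7*b + 12) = b*(b + 4)*(b + 3)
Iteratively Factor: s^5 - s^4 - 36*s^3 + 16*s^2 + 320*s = (s - 5)*(s^4 + 4*s^3 - 16*s^2 - 64*s) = (s - 5)*(s + 4)*(s^3 - 16*s) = s*(s - 5)*(s + 4)*(s^2 - 16) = s*(s - 5)*(s + 4)^2*(s - 4)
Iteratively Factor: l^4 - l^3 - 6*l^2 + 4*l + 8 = (l - 2)*(l^3 + l^2 - 4*l - 4) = (l - 2)*(l + 2)*(l^2 - l - 2) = (l - 2)^2*(l + 2)*(l + 1)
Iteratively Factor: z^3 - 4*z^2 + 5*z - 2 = (z - 1)*(z^2 - 3*z + 2) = (z - 1)^2*(z - 2)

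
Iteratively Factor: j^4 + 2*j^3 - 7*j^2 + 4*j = (j)*(j^3 + 2*j^2 - 7*j + 4) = j*(j - 1)*(j^2 + 3*j - 4) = j*(j - 1)*(j + 4)*(j - 1)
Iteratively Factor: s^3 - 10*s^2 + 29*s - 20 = (s - 4)*(s^2 - 6*s + 5) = (s - 4)*(s - 1)*(s - 5)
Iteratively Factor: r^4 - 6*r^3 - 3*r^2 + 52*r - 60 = (r + 3)*(r^3 - 9*r^2 + 24*r - 20) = (r - 2)*(r + 3)*(r^2 - 7*r + 10) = (r - 5)*(r - 2)*(r + 3)*(r - 2)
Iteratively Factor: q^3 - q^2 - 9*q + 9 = (q + 3)*(q^2 - 4*q + 3) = (q - 3)*(q + 3)*(q - 1)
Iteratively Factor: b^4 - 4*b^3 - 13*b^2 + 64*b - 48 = (b - 3)*(b^3 - b^2 - 16*b + 16) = (b - 4)*(b - 3)*(b^2 + 3*b - 4) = (b - 4)*(b - 3)*(b + 4)*(b - 1)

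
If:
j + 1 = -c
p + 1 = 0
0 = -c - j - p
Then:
No Solution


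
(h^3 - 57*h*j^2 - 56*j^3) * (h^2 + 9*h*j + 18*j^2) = h^5 + 9*h^4*j - 39*h^3*j^2 - 569*h^2*j^3 - 1530*h*j^4 - 1008*j^5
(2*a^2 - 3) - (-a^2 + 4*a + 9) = 3*a^2 - 4*a - 12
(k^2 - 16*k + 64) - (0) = k^2 - 16*k + 64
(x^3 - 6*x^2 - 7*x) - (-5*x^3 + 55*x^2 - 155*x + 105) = 6*x^3 - 61*x^2 + 148*x - 105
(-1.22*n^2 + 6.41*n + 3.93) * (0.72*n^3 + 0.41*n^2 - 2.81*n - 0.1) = -0.8784*n^5 + 4.115*n^4 + 8.8859*n^3 - 16.2788*n^2 - 11.6843*n - 0.393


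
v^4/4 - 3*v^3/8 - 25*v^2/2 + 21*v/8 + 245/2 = (v/4 + 1)*(v - 7)*(v - 7/2)*(v + 5)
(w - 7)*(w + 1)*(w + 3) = w^3 - 3*w^2 - 25*w - 21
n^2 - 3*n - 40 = (n - 8)*(n + 5)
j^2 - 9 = (j - 3)*(j + 3)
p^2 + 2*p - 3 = (p - 1)*(p + 3)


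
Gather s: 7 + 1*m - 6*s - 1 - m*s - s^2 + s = m - s^2 + s*(-m - 5) + 6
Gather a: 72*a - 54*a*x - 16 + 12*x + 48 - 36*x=a*(72 - 54*x) - 24*x + 32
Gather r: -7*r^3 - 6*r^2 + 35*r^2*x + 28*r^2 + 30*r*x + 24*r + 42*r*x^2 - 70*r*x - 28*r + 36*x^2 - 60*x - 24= -7*r^3 + r^2*(35*x + 22) + r*(42*x^2 - 40*x - 4) + 36*x^2 - 60*x - 24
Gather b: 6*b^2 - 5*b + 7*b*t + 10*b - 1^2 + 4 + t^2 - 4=6*b^2 + b*(7*t + 5) + t^2 - 1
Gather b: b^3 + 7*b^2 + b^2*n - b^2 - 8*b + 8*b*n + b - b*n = b^3 + b^2*(n + 6) + b*(7*n - 7)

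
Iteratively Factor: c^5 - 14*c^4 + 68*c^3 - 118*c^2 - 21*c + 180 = (c - 4)*(c^4 - 10*c^3 + 28*c^2 - 6*c - 45) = (c - 4)*(c - 3)*(c^3 - 7*c^2 + 7*c + 15) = (c - 4)*(c - 3)^2*(c^2 - 4*c - 5) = (c - 5)*(c - 4)*(c - 3)^2*(c + 1)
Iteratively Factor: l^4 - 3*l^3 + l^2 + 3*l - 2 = (l - 2)*(l^3 - l^2 - l + 1) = (l - 2)*(l + 1)*(l^2 - 2*l + 1) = (l - 2)*(l - 1)*(l + 1)*(l - 1)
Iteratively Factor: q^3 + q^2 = (q)*(q^2 + q) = q^2*(q + 1)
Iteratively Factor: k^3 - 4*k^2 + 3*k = (k)*(k^2 - 4*k + 3) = k*(k - 3)*(k - 1)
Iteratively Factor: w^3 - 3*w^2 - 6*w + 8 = (w - 1)*(w^2 - 2*w - 8) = (w - 4)*(w - 1)*(w + 2)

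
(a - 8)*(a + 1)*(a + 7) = a^3 - 57*a - 56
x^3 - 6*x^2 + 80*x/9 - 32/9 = (x - 4)*(x - 4/3)*(x - 2/3)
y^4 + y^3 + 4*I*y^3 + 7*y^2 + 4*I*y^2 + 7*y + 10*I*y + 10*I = (y + 1)*(y - 2*I)*(y + I)*(y + 5*I)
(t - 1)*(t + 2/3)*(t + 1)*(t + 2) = t^4 + 8*t^3/3 + t^2/3 - 8*t/3 - 4/3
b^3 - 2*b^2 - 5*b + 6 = (b - 3)*(b - 1)*(b + 2)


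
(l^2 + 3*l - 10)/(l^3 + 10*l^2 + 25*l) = (l - 2)/(l*(l + 5))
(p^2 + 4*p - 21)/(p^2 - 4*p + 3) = (p + 7)/(p - 1)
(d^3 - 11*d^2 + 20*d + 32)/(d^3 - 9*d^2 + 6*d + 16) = (d - 4)/(d - 2)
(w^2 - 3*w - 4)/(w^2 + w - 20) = (w + 1)/(w + 5)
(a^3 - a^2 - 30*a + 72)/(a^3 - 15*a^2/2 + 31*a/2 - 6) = 2*(a + 6)/(2*a - 1)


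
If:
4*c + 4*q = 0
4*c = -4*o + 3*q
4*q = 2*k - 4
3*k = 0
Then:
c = 1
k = 0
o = -7/4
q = -1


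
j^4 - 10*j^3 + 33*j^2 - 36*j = j*(j - 4)*(j - 3)^2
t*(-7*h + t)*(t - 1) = -7*h*t^2 + 7*h*t + t^3 - t^2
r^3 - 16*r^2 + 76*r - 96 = (r - 8)*(r - 6)*(r - 2)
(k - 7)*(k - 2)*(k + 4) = k^3 - 5*k^2 - 22*k + 56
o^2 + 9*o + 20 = (o + 4)*(o + 5)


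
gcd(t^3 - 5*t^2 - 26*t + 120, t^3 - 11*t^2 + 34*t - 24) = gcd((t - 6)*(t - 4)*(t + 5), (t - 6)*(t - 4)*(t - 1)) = t^2 - 10*t + 24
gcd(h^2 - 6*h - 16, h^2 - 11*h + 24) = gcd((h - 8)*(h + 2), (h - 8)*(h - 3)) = h - 8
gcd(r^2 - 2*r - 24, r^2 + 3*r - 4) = r + 4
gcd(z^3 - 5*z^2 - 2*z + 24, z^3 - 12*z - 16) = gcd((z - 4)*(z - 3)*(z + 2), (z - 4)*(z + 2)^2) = z^2 - 2*z - 8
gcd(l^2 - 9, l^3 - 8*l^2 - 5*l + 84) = l + 3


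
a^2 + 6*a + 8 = (a + 2)*(a + 4)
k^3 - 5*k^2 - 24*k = k*(k - 8)*(k + 3)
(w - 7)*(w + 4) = w^2 - 3*w - 28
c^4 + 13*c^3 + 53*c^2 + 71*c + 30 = (c + 1)^2*(c + 5)*(c + 6)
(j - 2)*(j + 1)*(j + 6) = j^3 + 5*j^2 - 8*j - 12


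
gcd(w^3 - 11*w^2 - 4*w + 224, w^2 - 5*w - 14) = w - 7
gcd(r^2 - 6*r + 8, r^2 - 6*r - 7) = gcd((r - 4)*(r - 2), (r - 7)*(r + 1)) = 1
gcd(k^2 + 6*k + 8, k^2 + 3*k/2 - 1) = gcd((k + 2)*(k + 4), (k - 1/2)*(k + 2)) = k + 2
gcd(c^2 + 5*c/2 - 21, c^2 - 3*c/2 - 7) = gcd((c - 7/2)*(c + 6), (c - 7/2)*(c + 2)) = c - 7/2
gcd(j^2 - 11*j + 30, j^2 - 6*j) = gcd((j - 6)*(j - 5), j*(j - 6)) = j - 6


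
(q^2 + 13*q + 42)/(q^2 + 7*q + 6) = (q + 7)/(q + 1)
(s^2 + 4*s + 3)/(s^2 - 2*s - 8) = (s^2 + 4*s + 3)/(s^2 - 2*s - 8)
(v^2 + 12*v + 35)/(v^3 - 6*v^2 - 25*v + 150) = (v + 7)/(v^2 - 11*v + 30)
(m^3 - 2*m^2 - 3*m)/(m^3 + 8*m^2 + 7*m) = (m - 3)/(m + 7)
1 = 1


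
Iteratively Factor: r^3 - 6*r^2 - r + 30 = (r + 2)*(r^2 - 8*r + 15) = (r - 5)*(r + 2)*(r - 3)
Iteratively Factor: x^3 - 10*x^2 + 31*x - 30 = (x - 3)*(x^2 - 7*x + 10) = (x - 5)*(x - 3)*(x - 2)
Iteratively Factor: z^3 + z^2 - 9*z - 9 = (z + 1)*(z^2 - 9) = (z - 3)*(z + 1)*(z + 3)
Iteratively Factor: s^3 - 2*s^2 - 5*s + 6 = (s - 3)*(s^2 + s - 2) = (s - 3)*(s - 1)*(s + 2)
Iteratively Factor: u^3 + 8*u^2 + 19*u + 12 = (u + 1)*(u^2 + 7*u + 12) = (u + 1)*(u + 4)*(u + 3)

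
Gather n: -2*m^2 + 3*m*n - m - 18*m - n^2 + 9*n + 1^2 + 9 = -2*m^2 - 19*m - n^2 + n*(3*m + 9) + 10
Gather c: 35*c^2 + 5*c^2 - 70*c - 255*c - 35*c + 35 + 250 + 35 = 40*c^2 - 360*c + 320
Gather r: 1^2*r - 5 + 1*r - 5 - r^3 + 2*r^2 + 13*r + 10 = -r^3 + 2*r^2 + 15*r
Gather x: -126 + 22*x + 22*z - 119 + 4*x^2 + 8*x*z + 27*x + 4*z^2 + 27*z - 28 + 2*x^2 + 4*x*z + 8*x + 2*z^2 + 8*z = 6*x^2 + x*(12*z + 57) + 6*z^2 + 57*z - 273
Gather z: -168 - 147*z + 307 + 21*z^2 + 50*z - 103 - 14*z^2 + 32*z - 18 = 7*z^2 - 65*z + 18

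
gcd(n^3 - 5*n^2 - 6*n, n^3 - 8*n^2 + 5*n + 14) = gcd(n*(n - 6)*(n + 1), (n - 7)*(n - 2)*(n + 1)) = n + 1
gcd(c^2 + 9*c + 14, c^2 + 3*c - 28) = c + 7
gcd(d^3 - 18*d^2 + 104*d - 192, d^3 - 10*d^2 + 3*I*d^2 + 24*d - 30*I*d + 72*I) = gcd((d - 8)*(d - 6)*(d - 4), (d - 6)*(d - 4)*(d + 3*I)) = d^2 - 10*d + 24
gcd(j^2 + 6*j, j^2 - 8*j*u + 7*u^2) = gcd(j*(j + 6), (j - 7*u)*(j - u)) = 1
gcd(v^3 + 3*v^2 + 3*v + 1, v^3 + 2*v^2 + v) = v^2 + 2*v + 1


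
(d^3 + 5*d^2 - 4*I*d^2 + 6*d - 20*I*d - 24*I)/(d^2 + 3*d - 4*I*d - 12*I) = d + 2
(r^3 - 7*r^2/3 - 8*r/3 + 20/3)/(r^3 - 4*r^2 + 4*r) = (r + 5/3)/r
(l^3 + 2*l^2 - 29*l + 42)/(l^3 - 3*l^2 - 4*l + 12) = (l + 7)/(l + 2)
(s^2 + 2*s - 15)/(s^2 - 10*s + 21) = (s + 5)/(s - 7)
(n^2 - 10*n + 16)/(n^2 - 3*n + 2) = (n - 8)/(n - 1)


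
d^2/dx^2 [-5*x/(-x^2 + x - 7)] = 10*(x*(2*x - 1)^2 + (1 - 3*x)*(x^2 - x + 7))/(x^2 - x + 7)^3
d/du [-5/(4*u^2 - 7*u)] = 5*(8*u - 7)/(u^2*(4*u - 7)^2)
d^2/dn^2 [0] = 0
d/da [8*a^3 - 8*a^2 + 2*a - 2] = 24*a^2 - 16*a + 2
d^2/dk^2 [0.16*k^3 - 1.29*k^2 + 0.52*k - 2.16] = 0.96*k - 2.58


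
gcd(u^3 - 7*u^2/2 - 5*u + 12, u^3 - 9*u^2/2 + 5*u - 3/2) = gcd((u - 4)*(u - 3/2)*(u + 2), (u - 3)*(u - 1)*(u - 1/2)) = 1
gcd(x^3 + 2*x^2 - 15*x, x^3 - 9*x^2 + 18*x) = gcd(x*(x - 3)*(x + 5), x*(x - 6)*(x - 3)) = x^2 - 3*x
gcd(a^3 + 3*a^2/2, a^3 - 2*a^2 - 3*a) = a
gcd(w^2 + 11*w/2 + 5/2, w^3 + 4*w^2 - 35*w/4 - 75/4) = w + 5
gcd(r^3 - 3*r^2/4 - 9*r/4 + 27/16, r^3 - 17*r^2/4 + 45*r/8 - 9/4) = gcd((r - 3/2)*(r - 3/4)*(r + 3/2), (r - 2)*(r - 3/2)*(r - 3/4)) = r^2 - 9*r/4 + 9/8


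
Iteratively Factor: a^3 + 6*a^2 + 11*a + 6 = (a + 1)*(a^2 + 5*a + 6) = (a + 1)*(a + 2)*(a + 3)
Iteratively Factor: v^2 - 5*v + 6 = (v - 2)*(v - 3)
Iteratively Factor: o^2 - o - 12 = (o - 4)*(o + 3)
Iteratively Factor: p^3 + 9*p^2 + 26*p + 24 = (p + 3)*(p^2 + 6*p + 8) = (p + 3)*(p + 4)*(p + 2)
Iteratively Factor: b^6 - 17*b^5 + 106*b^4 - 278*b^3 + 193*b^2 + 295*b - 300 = (b - 4)*(b^5 - 13*b^4 + 54*b^3 - 62*b^2 - 55*b + 75) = (b - 4)*(b + 1)*(b^4 - 14*b^3 + 68*b^2 - 130*b + 75) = (b - 4)*(b - 1)*(b + 1)*(b^3 - 13*b^2 + 55*b - 75) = (b - 5)*(b - 4)*(b - 1)*(b + 1)*(b^2 - 8*b + 15) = (b - 5)*(b - 4)*(b - 3)*(b - 1)*(b + 1)*(b - 5)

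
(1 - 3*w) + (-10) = -3*w - 9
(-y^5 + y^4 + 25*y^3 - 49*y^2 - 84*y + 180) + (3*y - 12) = -y^5 + y^4 + 25*y^3 - 49*y^2 - 81*y + 168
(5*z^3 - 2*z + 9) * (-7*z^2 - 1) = -35*z^5 + 9*z^3 - 63*z^2 + 2*z - 9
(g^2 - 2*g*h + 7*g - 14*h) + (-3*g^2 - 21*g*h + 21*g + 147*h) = -2*g^2 - 23*g*h + 28*g + 133*h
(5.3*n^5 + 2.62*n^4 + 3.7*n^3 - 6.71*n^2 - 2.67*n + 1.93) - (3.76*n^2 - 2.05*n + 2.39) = 5.3*n^5 + 2.62*n^4 + 3.7*n^3 - 10.47*n^2 - 0.62*n - 0.46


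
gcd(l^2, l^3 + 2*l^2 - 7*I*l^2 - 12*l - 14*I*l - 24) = 1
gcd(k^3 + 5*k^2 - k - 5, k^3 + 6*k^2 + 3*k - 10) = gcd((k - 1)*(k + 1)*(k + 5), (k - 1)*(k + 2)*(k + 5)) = k^2 + 4*k - 5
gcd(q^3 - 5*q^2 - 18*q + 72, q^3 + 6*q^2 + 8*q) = q + 4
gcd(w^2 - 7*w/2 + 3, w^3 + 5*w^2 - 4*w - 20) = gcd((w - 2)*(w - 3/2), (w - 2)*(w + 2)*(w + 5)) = w - 2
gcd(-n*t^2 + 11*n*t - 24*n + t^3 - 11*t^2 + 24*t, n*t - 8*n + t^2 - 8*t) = t - 8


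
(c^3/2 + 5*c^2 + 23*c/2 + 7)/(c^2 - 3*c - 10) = (c^2 + 8*c + 7)/(2*(c - 5))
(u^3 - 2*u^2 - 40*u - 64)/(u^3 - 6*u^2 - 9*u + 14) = (u^2 - 4*u - 32)/(u^2 - 8*u + 7)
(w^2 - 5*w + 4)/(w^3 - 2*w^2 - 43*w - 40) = (-w^2 + 5*w - 4)/(-w^3 + 2*w^2 + 43*w + 40)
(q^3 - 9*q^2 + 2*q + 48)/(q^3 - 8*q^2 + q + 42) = (q - 8)/(q - 7)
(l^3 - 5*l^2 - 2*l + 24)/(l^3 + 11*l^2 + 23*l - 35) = (l^3 - 5*l^2 - 2*l + 24)/(l^3 + 11*l^2 + 23*l - 35)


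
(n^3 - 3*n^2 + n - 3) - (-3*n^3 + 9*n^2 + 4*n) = 4*n^3 - 12*n^2 - 3*n - 3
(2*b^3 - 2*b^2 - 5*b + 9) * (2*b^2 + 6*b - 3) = 4*b^5 + 8*b^4 - 28*b^3 - 6*b^2 + 69*b - 27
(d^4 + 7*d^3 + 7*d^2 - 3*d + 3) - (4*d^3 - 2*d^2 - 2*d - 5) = d^4 + 3*d^3 + 9*d^2 - d + 8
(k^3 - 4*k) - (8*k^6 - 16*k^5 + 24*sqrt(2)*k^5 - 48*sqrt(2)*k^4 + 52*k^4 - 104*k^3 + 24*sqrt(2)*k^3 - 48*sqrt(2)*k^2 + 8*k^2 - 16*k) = -8*k^6 - 24*sqrt(2)*k^5 + 16*k^5 - 52*k^4 + 48*sqrt(2)*k^4 - 24*sqrt(2)*k^3 + 105*k^3 - 8*k^2 + 48*sqrt(2)*k^2 + 12*k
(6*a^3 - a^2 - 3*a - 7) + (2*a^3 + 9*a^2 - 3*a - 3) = 8*a^3 + 8*a^2 - 6*a - 10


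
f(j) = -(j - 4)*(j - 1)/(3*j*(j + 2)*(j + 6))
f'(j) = (j - 4)*(j - 1)/(3*j*(j + 2)*(j + 6)^2) + (j - 4)*(j - 1)/(3*j*(j + 2)^2*(j + 6)) - (j - 4)/(3*j*(j + 2)*(j + 6)) - (j - 1)/(3*j*(j + 2)*(j + 6)) + (j - 4)*(j - 1)/(3*j^2*(j + 2)*(j + 6))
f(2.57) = 0.01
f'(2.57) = -0.01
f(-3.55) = -0.85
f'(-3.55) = -0.14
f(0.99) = -0.00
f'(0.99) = 0.05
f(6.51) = -0.01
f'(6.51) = -0.00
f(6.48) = -0.01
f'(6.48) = -0.00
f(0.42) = -0.11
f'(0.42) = 0.53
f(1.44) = 0.01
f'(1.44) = 0.01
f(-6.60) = 1.47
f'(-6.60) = 2.67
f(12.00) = -0.00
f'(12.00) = 0.00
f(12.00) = -0.00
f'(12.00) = 0.00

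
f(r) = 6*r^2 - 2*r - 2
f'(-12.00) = -146.00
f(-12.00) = 886.00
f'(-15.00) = -182.00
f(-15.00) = 1378.00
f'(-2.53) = -32.36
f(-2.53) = 41.47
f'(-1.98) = -25.76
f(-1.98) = 25.48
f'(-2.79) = -35.48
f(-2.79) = 50.28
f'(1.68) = 18.16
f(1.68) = 11.57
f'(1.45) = 15.40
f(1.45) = 7.72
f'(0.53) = 4.36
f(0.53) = -1.37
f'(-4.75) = -59.00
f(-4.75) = 142.88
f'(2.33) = 25.96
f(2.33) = 25.91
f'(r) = 12*r - 2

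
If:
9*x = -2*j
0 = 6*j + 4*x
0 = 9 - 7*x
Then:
No Solution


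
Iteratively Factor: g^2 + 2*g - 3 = (g - 1)*(g + 3)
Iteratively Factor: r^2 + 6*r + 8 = (r + 2)*(r + 4)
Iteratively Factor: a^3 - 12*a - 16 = (a + 2)*(a^2 - 2*a - 8) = (a - 4)*(a + 2)*(a + 2)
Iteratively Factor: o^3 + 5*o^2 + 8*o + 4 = (o + 2)*(o^2 + 3*o + 2) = (o + 2)^2*(o + 1)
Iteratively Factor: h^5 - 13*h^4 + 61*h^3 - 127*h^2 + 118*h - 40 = (h - 5)*(h^4 - 8*h^3 + 21*h^2 - 22*h + 8) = (h - 5)*(h - 4)*(h^3 - 4*h^2 + 5*h - 2) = (h - 5)*(h - 4)*(h - 2)*(h^2 - 2*h + 1) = (h - 5)*(h - 4)*(h - 2)*(h - 1)*(h - 1)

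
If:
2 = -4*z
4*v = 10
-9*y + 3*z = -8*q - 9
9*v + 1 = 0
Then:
No Solution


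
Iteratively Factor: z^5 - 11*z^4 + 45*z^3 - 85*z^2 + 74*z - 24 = (z - 3)*(z^4 - 8*z^3 + 21*z^2 - 22*z + 8) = (z - 3)*(z - 1)*(z^3 - 7*z^2 + 14*z - 8) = (z - 4)*(z - 3)*(z - 1)*(z^2 - 3*z + 2) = (z - 4)*(z - 3)*(z - 1)^2*(z - 2)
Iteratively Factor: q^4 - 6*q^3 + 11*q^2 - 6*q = (q - 1)*(q^3 - 5*q^2 + 6*q) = (q - 3)*(q - 1)*(q^2 - 2*q) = q*(q - 3)*(q - 1)*(q - 2)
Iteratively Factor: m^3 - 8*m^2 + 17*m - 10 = (m - 2)*(m^2 - 6*m + 5) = (m - 5)*(m - 2)*(m - 1)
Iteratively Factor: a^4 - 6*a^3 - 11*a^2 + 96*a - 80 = (a - 1)*(a^3 - 5*a^2 - 16*a + 80) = (a - 5)*(a - 1)*(a^2 - 16) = (a - 5)*(a - 4)*(a - 1)*(a + 4)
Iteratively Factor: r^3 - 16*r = (r + 4)*(r^2 - 4*r) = r*(r + 4)*(r - 4)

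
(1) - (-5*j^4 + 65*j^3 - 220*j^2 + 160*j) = 5*j^4 - 65*j^3 + 220*j^2 - 160*j + 1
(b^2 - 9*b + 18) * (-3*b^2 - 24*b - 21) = -3*b^4 + 3*b^3 + 141*b^2 - 243*b - 378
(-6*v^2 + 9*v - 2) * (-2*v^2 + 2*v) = 12*v^4 - 30*v^3 + 22*v^2 - 4*v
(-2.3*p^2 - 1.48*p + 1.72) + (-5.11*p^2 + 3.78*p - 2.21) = -7.41*p^2 + 2.3*p - 0.49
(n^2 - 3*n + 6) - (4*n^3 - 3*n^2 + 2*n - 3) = -4*n^3 + 4*n^2 - 5*n + 9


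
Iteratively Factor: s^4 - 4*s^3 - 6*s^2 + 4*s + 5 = (s - 5)*(s^3 + s^2 - s - 1) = (s - 5)*(s + 1)*(s^2 - 1) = (s - 5)*(s - 1)*(s + 1)*(s + 1)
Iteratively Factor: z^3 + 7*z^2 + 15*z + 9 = (z + 3)*(z^2 + 4*z + 3) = (z + 1)*(z + 3)*(z + 3)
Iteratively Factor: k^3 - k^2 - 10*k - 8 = (k - 4)*(k^2 + 3*k + 2) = (k - 4)*(k + 2)*(k + 1)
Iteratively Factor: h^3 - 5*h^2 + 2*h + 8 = (h + 1)*(h^2 - 6*h + 8) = (h - 4)*(h + 1)*(h - 2)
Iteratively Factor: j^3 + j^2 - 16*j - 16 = (j + 1)*(j^2 - 16) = (j - 4)*(j + 1)*(j + 4)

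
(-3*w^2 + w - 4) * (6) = -18*w^2 + 6*w - 24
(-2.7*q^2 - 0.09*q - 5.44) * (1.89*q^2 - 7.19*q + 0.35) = -5.103*q^4 + 19.2429*q^3 - 10.5795*q^2 + 39.0821*q - 1.904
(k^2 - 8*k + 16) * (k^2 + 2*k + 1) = k^4 - 6*k^3 + k^2 + 24*k + 16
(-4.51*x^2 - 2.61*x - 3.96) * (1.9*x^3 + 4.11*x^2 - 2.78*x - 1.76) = -8.569*x^5 - 23.4951*x^4 - 5.7133*x^3 - 1.0822*x^2 + 15.6024*x + 6.9696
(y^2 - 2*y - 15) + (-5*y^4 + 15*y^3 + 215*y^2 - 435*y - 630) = -5*y^4 + 15*y^3 + 216*y^2 - 437*y - 645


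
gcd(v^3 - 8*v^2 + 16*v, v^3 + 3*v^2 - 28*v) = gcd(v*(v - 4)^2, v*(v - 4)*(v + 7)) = v^2 - 4*v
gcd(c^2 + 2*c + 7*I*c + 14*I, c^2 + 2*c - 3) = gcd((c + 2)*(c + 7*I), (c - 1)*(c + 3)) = 1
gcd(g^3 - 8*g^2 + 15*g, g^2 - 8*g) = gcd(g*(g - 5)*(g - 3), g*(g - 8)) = g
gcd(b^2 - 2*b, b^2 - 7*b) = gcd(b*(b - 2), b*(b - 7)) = b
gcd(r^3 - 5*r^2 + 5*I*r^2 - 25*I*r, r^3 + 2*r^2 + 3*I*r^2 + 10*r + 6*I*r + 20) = r + 5*I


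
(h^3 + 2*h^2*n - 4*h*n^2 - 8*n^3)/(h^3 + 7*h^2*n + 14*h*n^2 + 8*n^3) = (h^2 - 4*n^2)/(h^2 + 5*h*n + 4*n^2)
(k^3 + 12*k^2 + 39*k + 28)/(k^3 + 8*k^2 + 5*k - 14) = (k^2 + 5*k + 4)/(k^2 + k - 2)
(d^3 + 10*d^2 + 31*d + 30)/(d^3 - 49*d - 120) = (d + 2)/(d - 8)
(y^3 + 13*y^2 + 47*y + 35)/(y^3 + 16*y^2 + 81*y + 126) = (y^2 + 6*y + 5)/(y^2 + 9*y + 18)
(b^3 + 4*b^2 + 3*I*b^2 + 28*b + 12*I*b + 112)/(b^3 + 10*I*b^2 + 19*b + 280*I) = (b^2 + 4*b*(1 - I) - 16*I)/(b^2 + 3*I*b + 40)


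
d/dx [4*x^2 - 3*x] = 8*x - 3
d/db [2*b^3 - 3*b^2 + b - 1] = 6*b^2 - 6*b + 1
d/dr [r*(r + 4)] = 2*r + 4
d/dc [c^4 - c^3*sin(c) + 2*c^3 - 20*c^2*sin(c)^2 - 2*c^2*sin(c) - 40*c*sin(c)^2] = -c^3*cos(c) + 4*c^3 - 3*c^2*sin(c) - 20*c^2*sin(2*c) - 2*c^2*cos(c) + 6*c^2 - 40*c*sin(c)^2 - 4*c*sin(c) - 40*c*sin(2*c) - 40*sin(c)^2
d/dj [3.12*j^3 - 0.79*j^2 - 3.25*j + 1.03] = 9.36*j^2 - 1.58*j - 3.25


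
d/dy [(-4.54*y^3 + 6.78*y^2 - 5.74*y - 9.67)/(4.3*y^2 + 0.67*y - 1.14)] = (-19.522*y^4 - 6.0836*y^3 + 44.7514*y^2 + 67.7036*y + 13.0225)/(18.49*y^4 + 5.762*y^3 - 9.3551*y^2 - 1.5276*y + 1.2996)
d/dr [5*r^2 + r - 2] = 10*r + 1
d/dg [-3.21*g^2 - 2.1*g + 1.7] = -6.42*g - 2.1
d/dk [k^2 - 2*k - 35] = 2*k - 2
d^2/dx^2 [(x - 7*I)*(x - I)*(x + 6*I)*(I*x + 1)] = 12*I*x^2 + 18*x + 78*I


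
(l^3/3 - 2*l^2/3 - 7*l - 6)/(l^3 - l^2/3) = (l^3 - 2*l^2 - 21*l - 18)/(l^2*(3*l - 1))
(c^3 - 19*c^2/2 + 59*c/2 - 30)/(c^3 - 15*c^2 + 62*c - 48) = (2*c^3 - 19*c^2 + 59*c - 60)/(2*(c^3 - 15*c^2 + 62*c - 48))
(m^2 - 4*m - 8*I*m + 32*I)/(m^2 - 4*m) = (m - 8*I)/m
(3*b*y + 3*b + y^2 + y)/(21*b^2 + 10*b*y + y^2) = (y + 1)/(7*b + y)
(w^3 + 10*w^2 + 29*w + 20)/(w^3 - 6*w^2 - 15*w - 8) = (w^2 + 9*w + 20)/(w^2 - 7*w - 8)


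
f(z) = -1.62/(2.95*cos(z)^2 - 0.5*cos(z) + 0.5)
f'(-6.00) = -0.31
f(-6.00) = -0.59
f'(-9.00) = -0.34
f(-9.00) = -0.48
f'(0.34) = -0.39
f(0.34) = -0.61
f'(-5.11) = -4.76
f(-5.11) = -2.16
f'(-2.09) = -2.22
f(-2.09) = -1.10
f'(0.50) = -0.67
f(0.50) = -0.69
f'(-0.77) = 1.53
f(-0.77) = -0.98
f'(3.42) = -0.20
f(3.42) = -0.44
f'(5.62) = 1.10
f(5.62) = -0.84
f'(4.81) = 0.53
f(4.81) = -3.38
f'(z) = -1.62*(5.9*sin(z)*cos(z) - 0.5*sin(z))/(2.95*cos(z)^2 - 0.5*cos(z) + 0.5)^2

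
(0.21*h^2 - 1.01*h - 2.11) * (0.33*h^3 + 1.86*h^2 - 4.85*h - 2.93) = 0.0693*h^5 + 0.0573*h^4 - 3.5934*h^3 + 0.3586*h^2 + 13.1928*h + 6.1823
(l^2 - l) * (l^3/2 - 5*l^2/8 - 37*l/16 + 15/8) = l^5/2 - 9*l^4/8 - 27*l^3/16 + 67*l^2/16 - 15*l/8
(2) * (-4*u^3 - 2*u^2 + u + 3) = -8*u^3 - 4*u^2 + 2*u + 6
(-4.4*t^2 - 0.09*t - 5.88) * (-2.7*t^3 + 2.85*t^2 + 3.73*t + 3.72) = 11.88*t^5 - 12.297*t^4 - 0.792500000000001*t^3 - 33.4617*t^2 - 22.2672*t - 21.8736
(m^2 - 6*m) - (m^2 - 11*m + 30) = 5*m - 30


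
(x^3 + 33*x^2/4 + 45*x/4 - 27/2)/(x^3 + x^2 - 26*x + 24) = (4*x^2 + 9*x - 9)/(4*(x^2 - 5*x + 4))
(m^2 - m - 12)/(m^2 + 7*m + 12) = (m - 4)/(m + 4)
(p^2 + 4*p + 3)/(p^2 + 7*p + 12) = (p + 1)/(p + 4)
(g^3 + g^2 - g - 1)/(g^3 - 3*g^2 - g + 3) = (g + 1)/(g - 3)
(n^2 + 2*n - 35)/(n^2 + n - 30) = (n + 7)/(n + 6)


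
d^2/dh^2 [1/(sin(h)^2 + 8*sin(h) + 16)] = 2*(4*sin(h) + cos(2*h) + 2)/(sin(h) + 4)^4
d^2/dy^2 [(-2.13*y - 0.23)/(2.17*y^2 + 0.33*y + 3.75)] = (-(2.13*y + 0.23)*(4.34*y + 0.33)*(8.68*y + 0.66) + (27.7326*y + 2.404)*(2.17*y^2 + 0.33*y + 3.75))/(2.17*y^2 + 0.33*y + 3.75)^3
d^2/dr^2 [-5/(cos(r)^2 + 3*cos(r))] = 5*((1 - cos(2*r))^2 - 45*cos(r)/4 + 11*cos(2*r)/2 + 9*cos(3*r)/4 - 33/2)/((cos(r) + 3)^3*cos(r)^3)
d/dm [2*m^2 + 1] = 4*m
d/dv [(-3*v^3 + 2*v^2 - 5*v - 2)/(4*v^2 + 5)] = (-12*v^4 - 25*v^2 + 36*v - 25)/(16*v^4 + 40*v^2 + 25)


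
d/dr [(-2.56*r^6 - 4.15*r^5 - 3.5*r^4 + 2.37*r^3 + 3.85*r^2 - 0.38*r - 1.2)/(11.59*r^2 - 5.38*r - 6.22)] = (-118.6816*r^7 - 75.4315*r^6 + 103.7172*r^5 + 213.0233*r^4 + 61.5788*r^3 - 60.533*r^2 - 20.078*r - 4.0924)/(134.3281*r^4 - 124.7084*r^3 - 115.2352*r^2 + 66.9272*r + 38.6884)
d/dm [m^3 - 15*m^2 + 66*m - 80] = 3*m^2 - 30*m + 66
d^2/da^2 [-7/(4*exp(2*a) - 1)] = (-448*exp(2*a) - 112)*exp(2*a)/(4*exp(2*a) - 1)^3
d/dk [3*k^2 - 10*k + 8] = 6*k - 10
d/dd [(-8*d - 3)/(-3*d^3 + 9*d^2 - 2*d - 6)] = 3*(-16*d^3 + 15*d^2 + 18*d + 14)/(9*d^6 - 54*d^5 + 93*d^4 - 104*d^2 + 24*d + 36)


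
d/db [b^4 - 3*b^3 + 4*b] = 4*b^3 - 9*b^2 + 4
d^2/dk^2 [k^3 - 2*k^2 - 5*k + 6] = 6*k - 4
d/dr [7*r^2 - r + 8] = 14*r - 1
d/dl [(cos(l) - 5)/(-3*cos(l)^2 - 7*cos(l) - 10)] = 3*(sin(l)^2 + 10*cos(l) + 14)*sin(l)/(3*cos(l)^2 + 7*cos(l) + 10)^2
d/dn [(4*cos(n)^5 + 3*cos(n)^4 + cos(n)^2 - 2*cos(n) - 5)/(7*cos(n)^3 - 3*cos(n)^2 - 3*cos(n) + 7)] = (-56*cos(n)^7 + 15*cos(n)^6 + 66*cos(n)^5 - 106*cos(n)^4 - 112*cos(n)^3 - 96*cos(n)^2 + 16*cos(n) + 29)*sin(n)/((cos(n) + 1)^2*(7*sin(n)^2 + 10*cos(n) - 14)^2)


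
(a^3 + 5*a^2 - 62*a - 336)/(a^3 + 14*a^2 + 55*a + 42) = (a - 8)/(a + 1)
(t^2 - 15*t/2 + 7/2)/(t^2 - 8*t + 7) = (t - 1/2)/(t - 1)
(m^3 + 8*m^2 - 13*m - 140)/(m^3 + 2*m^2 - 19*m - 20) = (m + 7)/(m + 1)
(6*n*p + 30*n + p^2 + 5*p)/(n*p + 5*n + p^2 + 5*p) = (6*n + p)/(n + p)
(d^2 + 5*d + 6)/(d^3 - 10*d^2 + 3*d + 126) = (d + 2)/(d^2 - 13*d + 42)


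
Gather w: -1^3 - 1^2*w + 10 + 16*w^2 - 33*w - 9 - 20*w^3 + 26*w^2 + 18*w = -20*w^3 + 42*w^2 - 16*w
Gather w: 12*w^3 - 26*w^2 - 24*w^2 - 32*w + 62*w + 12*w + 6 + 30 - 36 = 12*w^3 - 50*w^2 + 42*w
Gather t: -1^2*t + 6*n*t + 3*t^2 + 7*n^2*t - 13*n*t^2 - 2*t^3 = -2*t^3 + t^2*(3 - 13*n) + t*(7*n^2 + 6*n - 1)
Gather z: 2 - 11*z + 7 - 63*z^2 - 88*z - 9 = -63*z^2 - 99*z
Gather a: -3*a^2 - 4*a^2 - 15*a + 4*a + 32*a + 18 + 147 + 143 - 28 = -7*a^2 + 21*a + 280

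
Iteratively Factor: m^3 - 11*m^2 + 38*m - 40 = (m - 4)*(m^2 - 7*m + 10) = (m - 4)*(m - 2)*(m - 5)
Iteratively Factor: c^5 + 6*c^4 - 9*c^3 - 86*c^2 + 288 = (c - 3)*(c^4 + 9*c^3 + 18*c^2 - 32*c - 96) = (c - 3)*(c - 2)*(c^3 + 11*c^2 + 40*c + 48) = (c - 3)*(c - 2)*(c + 4)*(c^2 + 7*c + 12) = (c - 3)*(c - 2)*(c + 3)*(c + 4)*(c + 4)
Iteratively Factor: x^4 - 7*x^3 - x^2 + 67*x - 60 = (x - 5)*(x^3 - 2*x^2 - 11*x + 12) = (x - 5)*(x + 3)*(x^2 - 5*x + 4) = (x - 5)*(x - 1)*(x + 3)*(x - 4)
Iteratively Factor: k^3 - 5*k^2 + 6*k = (k)*(k^2 - 5*k + 6) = k*(k - 3)*(k - 2)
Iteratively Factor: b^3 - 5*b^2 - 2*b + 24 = (b - 3)*(b^2 - 2*b - 8) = (b - 4)*(b - 3)*(b + 2)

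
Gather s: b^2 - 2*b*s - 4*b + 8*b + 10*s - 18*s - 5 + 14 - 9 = b^2 + 4*b + s*(-2*b - 8)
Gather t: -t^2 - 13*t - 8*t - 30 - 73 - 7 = -t^2 - 21*t - 110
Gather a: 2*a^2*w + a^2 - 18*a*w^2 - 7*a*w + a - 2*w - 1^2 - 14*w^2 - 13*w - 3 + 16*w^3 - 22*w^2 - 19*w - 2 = a^2*(2*w + 1) + a*(-18*w^2 - 7*w + 1) + 16*w^3 - 36*w^2 - 34*w - 6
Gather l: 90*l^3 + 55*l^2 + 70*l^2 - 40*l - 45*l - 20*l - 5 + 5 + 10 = 90*l^3 + 125*l^2 - 105*l + 10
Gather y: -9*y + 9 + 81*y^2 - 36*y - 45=81*y^2 - 45*y - 36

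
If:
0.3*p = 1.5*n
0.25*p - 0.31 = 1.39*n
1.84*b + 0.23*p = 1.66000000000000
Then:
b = 2.29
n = -2.21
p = -11.07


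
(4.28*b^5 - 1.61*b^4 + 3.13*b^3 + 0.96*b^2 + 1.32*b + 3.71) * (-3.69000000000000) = -15.7932*b^5 + 5.9409*b^4 - 11.5497*b^3 - 3.5424*b^2 - 4.8708*b - 13.6899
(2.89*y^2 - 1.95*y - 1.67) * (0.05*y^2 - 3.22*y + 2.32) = 0.1445*y^4 - 9.4033*y^3 + 12.9003*y^2 + 0.8534*y - 3.8744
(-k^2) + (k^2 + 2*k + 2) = 2*k + 2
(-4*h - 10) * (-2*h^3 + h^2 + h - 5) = 8*h^4 + 16*h^3 - 14*h^2 + 10*h + 50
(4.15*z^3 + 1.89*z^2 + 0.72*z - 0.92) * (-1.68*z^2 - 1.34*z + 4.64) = -6.972*z^5 - 8.7362*z^4 + 15.5138*z^3 + 9.3504*z^2 + 4.5736*z - 4.2688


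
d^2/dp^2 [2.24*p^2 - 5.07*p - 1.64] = 4.48000000000000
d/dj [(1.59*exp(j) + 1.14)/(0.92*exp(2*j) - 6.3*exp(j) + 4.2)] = (-1.4628*exp(2*j) - 2.0976*exp(j) + 13.86)*exp(j)/(0.8464*exp(4*j) - 11.592*exp(3*j) + 47.418*exp(2*j) - 52.92*exp(j) + 17.64)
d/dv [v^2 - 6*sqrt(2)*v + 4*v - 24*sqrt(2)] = 2*v - 6*sqrt(2) + 4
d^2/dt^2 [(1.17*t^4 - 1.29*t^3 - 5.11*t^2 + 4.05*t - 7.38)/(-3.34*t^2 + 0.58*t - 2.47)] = (-26.104104*t^6 + 13.599144*t^5 - 60.2751239999999*t^4 - 64.160476*t^3 + 144.28614*t^2 + 161.91189*t - 66.054646)/(37.259704*t^6 - 19.410744*t^5 + 86.033724*t^4 - 28.904416*t^3 + 63.623742*t^2 - 10.615566*t + 15.069223)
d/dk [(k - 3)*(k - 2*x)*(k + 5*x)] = 3*k^2 + 6*k*x - 6*k - 10*x^2 - 9*x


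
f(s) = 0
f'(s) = 0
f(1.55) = 0.00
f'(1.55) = 0.00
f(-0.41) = 0.00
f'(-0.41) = 0.00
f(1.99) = 0.00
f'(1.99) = 0.00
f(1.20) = 0.00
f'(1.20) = 0.00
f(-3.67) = 0.00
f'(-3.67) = 0.00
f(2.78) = 0.00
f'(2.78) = 0.00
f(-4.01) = 0.00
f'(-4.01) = 0.00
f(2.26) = 0.00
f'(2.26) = 0.00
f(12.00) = 0.00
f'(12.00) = 0.00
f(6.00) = 0.00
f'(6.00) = 0.00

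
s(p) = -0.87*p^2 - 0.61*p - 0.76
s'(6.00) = -11.05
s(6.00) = -35.74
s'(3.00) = -5.83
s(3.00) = -10.42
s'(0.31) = -1.15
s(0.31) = -1.03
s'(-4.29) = 6.85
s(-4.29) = -14.15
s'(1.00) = -2.35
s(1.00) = -2.24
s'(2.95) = -5.74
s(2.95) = -10.13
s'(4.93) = -9.19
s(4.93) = -24.91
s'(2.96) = -5.76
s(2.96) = -10.19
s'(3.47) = -6.65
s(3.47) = -13.35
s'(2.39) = -4.77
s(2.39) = -7.19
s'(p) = -1.74*p - 0.61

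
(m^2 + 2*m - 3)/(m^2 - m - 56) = (-m^2 - 2*m + 3)/(-m^2 + m + 56)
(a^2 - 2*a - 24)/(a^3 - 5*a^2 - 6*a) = (a + 4)/(a*(a + 1))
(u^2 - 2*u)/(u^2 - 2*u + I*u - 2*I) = u/(u + I)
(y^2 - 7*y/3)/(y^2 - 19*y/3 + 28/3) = y/(y - 4)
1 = 1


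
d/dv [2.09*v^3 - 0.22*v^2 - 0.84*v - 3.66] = 6.27*v^2 - 0.44*v - 0.84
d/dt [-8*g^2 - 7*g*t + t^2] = -7*g + 2*t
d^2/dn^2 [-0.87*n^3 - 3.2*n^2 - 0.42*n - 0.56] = -5.22*n - 6.4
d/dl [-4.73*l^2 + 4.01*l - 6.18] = 4.01 - 9.46*l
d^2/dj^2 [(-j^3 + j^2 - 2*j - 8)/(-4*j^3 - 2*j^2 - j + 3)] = 2*(-24*j^6 + 84*j^5 + 900*j^4 + 437*j^3 + 309*j^2 + 399*j + 53)/(64*j^9 + 96*j^8 + 96*j^7 - 88*j^6 - 120*j^5 - 102*j^4 + 73*j^3 + 45*j^2 + 27*j - 27)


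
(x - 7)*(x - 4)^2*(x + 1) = x^4 - 14*x^3 + 57*x^2 - 40*x - 112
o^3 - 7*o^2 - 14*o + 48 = (o - 8)*(o - 2)*(o + 3)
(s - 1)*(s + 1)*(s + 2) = s^3 + 2*s^2 - s - 2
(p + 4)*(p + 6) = p^2 + 10*p + 24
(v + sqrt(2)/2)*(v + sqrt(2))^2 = v^3 + 5*sqrt(2)*v^2/2 + 4*v + sqrt(2)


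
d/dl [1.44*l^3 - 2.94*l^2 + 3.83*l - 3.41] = 4.32*l^2 - 5.88*l + 3.83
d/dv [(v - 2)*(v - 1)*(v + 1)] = 3*v^2 - 4*v - 1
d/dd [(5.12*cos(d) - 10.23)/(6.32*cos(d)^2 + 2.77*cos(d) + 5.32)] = (32.3584*cos(d)^2 - 129.3072*cos(d) - 55.5755)*sin(d)/(39.9424*cos(d)^4 + 35.0128*cos(d)^3 + 74.9177*cos(d)^2 + 29.4728*cos(d) + 28.3024)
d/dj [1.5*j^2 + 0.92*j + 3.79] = 3.0*j + 0.92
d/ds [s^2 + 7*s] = 2*s + 7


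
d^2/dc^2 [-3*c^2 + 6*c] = -6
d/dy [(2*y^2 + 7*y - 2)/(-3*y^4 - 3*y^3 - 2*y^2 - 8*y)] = (12*y^5 + 69*y^4 + 18*y^3 - 20*y^2 - 8*y - 16)/(y^2*(9*y^6 + 18*y^5 + 21*y^4 + 60*y^3 + 52*y^2 + 32*y + 64))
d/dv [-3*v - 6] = -3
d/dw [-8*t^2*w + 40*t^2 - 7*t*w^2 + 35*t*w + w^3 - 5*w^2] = -8*t^2 - 14*t*w + 35*t + 3*w^2 - 10*w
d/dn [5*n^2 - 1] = 10*n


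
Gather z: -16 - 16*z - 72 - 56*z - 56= -72*z - 144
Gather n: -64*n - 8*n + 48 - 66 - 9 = -72*n - 27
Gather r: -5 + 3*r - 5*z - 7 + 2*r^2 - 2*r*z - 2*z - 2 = 2*r^2 + r*(3 - 2*z) - 7*z - 14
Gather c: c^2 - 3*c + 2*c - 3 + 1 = c^2 - c - 2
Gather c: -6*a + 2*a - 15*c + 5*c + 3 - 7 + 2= -4*a - 10*c - 2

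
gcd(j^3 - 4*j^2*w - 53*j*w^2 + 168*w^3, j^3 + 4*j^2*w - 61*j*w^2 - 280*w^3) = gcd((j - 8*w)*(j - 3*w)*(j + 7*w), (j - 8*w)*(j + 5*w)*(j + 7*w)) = -j^2 + j*w + 56*w^2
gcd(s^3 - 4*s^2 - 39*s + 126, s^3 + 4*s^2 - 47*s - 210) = s^2 - s - 42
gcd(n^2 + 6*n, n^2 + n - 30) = n + 6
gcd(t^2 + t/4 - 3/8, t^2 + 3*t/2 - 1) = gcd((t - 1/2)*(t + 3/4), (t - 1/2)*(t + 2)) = t - 1/2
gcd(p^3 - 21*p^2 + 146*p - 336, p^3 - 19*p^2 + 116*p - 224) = p^2 - 15*p + 56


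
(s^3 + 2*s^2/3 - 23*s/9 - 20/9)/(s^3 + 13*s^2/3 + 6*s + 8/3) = (s - 5/3)/(s + 2)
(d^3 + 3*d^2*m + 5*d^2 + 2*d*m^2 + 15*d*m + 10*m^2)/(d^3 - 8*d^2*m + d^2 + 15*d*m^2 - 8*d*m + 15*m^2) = (d^3 + 3*d^2*m + 5*d^2 + 2*d*m^2 + 15*d*m + 10*m^2)/(d^3 - 8*d^2*m + d^2 + 15*d*m^2 - 8*d*m + 15*m^2)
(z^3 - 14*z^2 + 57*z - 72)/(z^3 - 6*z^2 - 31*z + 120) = (z - 3)/(z + 5)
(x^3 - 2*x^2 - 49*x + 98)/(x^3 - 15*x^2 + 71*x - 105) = (x^2 + 5*x - 14)/(x^2 - 8*x + 15)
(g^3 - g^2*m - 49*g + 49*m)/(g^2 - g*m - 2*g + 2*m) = (g^2 - 49)/(g - 2)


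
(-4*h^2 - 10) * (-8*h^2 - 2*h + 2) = 32*h^4 + 8*h^3 + 72*h^2 + 20*h - 20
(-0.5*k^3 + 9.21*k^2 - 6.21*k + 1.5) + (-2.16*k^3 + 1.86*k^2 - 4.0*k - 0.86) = -2.66*k^3 + 11.07*k^2 - 10.21*k + 0.64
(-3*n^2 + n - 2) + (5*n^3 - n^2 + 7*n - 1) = 5*n^3 - 4*n^2 + 8*n - 3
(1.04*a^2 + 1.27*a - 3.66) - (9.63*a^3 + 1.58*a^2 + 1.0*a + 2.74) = -9.63*a^3 - 0.54*a^2 + 0.27*a - 6.4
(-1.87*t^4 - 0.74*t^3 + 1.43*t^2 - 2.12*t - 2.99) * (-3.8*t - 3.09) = 7.106*t^5 + 8.5903*t^4 - 3.1474*t^3 + 3.6373*t^2 + 17.9128*t + 9.2391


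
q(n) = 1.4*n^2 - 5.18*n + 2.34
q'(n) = 2.8*n - 5.18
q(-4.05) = 46.28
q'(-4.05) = -16.52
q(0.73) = -0.70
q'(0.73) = -3.14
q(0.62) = -0.33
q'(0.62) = -3.44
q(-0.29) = 3.96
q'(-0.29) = -5.99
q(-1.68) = 14.99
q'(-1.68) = -9.88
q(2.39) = -2.04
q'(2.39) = 1.51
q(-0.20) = 3.43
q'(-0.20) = -5.74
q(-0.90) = 8.14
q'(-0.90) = -7.70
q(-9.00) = 162.36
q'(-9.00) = -30.38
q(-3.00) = 30.48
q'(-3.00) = -13.58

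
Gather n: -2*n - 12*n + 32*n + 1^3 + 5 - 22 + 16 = 18*n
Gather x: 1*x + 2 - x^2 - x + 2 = 4 - x^2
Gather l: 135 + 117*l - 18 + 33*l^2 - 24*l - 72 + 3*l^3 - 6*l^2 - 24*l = 3*l^3 + 27*l^2 + 69*l + 45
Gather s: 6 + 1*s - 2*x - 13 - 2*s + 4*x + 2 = -s + 2*x - 5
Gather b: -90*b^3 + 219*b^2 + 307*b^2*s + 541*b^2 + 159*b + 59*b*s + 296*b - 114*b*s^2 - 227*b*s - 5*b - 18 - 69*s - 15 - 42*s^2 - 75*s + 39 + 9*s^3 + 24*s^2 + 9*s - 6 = -90*b^3 + b^2*(307*s + 760) + b*(-114*s^2 - 168*s + 450) + 9*s^3 - 18*s^2 - 135*s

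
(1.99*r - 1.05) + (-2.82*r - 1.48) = -0.83*r - 2.53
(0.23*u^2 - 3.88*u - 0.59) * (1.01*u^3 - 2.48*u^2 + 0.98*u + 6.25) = 0.2323*u^5 - 4.4892*u^4 + 9.2519*u^3 - 0.9017*u^2 - 24.8282*u - 3.6875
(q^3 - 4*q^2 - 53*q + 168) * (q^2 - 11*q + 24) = q^5 - 15*q^4 + 15*q^3 + 655*q^2 - 3120*q + 4032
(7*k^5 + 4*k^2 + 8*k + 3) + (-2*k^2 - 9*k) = 7*k^5 + 2*k^2 - k + 3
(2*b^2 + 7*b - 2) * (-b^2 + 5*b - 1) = -2*b^4 + 3*b^3 + 35*b^2 - 17*b + 2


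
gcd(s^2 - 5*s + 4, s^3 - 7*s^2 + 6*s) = s - 1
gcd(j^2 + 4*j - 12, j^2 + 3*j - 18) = j + 6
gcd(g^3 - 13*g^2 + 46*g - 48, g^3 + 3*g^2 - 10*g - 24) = g - 3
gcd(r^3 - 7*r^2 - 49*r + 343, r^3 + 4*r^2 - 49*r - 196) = r^2 - 49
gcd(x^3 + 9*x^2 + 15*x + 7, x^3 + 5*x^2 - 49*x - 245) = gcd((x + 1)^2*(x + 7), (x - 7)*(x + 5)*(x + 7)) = x + 7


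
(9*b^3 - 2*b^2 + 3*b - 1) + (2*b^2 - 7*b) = 9*b^3 - 4*b - 1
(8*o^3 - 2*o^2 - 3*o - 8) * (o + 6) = 8*o^4 + 46*o^3 - 15*o^2 - 26*o - 48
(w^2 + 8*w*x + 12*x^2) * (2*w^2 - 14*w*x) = 2*w^4 + 2*w^3*x - 88*w^2*x^2 - 168*w*x^3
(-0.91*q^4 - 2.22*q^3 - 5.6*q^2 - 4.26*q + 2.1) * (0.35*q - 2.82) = -0.3185*q^5 + 1.7892*q^4 + 4.3004*q^3 + 14.301*q^2 + 12.7482*q - 5.922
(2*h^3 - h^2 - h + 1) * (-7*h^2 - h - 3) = -14*h^5 + 5*h^4 + 2*h^3 - 3*h^2 + 2*h - 3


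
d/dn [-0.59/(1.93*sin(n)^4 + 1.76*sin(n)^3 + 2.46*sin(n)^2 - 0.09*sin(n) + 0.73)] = (4.5548*sin(n)^3 + 3.1152*sin(n)^2 + 2.9028*sin(n) - 0.0531)*cos(n)/(1.93*sin(n)^4 + 1.76*sin(n)^3 + 2.46*sin(n)^2 - 0.09*sin(n) + 0.73)^2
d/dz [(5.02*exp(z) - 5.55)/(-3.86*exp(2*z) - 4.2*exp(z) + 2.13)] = (19.3772*exp(2*z) - 42.846*exp(z) - 12.6174)*exp(z)/(14.8996*exp(4*z) + 32.424*exp(3*z) + 1.1964*exp(2*z) - 17.892*exp(z) + 4.5369)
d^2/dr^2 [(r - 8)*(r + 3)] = 2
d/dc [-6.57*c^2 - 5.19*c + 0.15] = -13.14*c - 5.19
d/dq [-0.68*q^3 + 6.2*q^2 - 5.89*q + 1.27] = -2.04*q^2 + 12.4*q - 5.89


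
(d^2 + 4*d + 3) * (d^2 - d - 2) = d^4 + 3*d^3 - 3*d^2 - 11*d - 6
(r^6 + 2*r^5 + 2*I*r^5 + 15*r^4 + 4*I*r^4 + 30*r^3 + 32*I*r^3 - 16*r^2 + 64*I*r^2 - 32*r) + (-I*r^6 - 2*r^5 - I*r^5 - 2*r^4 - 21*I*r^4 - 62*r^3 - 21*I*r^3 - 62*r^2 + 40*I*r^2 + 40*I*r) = r^6 - I*r^6 + I*r^5 + 13*r^4 - 17*I*r^4 - 32*r^3 + 11*I*r^3 - 78*r^2 + 104*I*r^2 - 32*r + 40*I*r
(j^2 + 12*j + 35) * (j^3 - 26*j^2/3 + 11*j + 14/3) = j^5 + 10*j^4/3 - 58*j^3 - 500*j^2/3 + 441*j + 490/3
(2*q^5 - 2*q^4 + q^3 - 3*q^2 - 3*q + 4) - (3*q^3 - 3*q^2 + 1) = 2*q^5 - 2*q^4 - 2*q^3 - 3*q + 3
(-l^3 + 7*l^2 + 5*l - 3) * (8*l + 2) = -8*l^4 + 54*l^3 + 54*l^2 - 14*l - 6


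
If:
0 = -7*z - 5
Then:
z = -5/7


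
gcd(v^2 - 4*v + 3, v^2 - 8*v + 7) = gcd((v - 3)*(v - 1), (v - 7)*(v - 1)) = v - 1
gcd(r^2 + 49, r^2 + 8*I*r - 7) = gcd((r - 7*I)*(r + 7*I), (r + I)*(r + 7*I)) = r + 7*I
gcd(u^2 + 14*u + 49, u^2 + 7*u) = u + 7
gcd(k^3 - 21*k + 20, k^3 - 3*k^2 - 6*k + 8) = k^2 - 5*k + 4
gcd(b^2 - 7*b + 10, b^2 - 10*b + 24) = 1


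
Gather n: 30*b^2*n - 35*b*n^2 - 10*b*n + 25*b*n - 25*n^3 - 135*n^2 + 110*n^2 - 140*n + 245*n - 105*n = -25*n^3 + n^2*(-35*b - 25) + n*(30*b^2 + 15*b)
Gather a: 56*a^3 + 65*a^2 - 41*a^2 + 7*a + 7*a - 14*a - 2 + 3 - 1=56*a^3 + 24*a^2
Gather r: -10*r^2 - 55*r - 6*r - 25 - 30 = -10*r^2 - 61*r - 55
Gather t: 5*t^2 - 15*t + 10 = 5*t^2 - 15*t + 10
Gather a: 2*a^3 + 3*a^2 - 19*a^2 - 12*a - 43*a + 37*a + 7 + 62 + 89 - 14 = 2*a^3 - 16*a^2 - 18*a + 144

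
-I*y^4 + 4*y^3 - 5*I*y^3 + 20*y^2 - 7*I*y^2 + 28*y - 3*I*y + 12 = (y + 1)*(y + 3)*(y + 4*I)*(-I*y - I)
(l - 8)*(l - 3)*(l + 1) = l^3 - 10*l^2 + 13*l + 24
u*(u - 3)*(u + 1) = u^3 - 2*u^2 - 3*u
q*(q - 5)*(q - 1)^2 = q^4 - 7*q^3 + 11*q^2 - 5*q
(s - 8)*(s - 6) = s^2 - 14*s + 48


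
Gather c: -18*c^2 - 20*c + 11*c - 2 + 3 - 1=-18*c^2 - 9*c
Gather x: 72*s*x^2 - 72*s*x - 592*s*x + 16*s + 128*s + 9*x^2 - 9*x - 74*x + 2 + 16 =144*s + x^2*(72*s + 9) + x*(-664*s - 83) + 18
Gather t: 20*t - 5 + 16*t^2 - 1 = 16*t^2 + 20*t - 6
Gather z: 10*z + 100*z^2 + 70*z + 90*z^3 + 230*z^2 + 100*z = 90*z^3 + 330*z^2 + 180*z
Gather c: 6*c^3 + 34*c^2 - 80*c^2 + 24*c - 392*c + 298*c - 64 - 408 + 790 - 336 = 6*c^3 - 46*c^2 - 70*c - 18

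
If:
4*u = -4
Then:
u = -1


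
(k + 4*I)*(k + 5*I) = k^2 + 9*I*k - 20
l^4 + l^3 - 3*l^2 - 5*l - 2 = (l - 2)*(l + 1)^3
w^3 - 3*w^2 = w^2*(w - 3)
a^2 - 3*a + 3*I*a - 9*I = (a - 3)*(a + 3*I)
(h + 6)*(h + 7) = h^2 + 13*h + 42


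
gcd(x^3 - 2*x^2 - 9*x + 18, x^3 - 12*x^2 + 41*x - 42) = x^2 - 5*x + 6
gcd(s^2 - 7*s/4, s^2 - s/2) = s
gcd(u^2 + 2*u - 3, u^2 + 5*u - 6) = u - 1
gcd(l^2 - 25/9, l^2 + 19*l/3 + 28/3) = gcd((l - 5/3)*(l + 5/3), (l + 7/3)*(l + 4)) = 1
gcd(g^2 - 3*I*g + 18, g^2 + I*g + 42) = g - 6*I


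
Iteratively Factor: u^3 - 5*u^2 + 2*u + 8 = (u - 4)*(u^2 - u - 2) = (u - 4)*(u + 1)*(u - 2)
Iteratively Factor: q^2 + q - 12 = (q - 3)*(q + 4)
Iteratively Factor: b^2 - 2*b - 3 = (b - 3)*(b + 1)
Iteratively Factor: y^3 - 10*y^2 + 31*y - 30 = (y - 2)*(y^2 - 8*y + 15) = (y - 5)*(y - 2)*(y - 3)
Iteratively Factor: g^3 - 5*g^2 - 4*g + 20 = (g + 2)*(g^2 - 7*g + 10) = (g - 2)*(g + 2)*(g - 5)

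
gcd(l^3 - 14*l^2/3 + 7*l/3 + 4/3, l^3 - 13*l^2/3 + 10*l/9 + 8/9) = l^2 - 11*l/3 - 4/3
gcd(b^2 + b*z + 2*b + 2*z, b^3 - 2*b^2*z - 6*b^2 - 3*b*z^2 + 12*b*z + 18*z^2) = b + z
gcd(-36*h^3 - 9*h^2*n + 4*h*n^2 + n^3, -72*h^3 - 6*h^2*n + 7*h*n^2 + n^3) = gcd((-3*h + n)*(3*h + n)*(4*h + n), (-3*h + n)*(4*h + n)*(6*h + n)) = 12*h^2 - h*n - n^2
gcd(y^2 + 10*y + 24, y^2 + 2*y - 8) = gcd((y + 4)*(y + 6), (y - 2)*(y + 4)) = y + 4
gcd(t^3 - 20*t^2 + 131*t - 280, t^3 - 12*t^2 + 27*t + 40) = t^2 - 13*t + 40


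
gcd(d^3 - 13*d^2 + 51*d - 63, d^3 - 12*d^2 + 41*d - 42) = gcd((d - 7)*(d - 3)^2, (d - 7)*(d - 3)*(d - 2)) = d^2 - 10*d + 21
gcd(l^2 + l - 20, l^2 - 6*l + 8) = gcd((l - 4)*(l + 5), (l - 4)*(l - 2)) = l - 4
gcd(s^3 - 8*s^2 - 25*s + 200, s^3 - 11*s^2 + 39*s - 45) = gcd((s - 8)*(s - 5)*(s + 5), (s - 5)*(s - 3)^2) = s - 5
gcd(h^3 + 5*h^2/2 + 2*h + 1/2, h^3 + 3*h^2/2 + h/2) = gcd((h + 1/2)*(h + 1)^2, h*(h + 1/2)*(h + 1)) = h^2 + 3*h/2 + 1/2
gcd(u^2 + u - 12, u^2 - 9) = u - 3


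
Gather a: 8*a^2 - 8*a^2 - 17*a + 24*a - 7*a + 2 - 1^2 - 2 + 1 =0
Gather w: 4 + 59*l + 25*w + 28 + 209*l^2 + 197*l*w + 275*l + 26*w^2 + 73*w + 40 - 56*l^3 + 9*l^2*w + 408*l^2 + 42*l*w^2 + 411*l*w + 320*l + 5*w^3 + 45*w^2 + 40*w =-56*l^3 + 617*l^2 + 654*l + 5*w^3 + w^2*(42*l + 71) + w*(9*l^2 + 608*l + 138) + 72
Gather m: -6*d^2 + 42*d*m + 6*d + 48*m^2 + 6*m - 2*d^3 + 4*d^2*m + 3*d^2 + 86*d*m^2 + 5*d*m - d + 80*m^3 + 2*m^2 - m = -2*d^3 - 3*d^2 + 5*d + 80*m^3 + m^2*(86*d + 50) + m*(4*d^2 + 47*d + 5)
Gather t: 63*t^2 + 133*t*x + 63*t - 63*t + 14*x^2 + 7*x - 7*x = 63*t^2 + 133*t*x + 14*x^2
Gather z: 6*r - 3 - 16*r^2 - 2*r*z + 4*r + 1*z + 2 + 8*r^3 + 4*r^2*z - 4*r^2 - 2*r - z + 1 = 8*r^3 - 20*r^2 + 8*r + z*(4*r^2 - 2*r)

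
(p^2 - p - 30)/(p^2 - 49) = (p^2 - p - 30)/(p^2 - 49)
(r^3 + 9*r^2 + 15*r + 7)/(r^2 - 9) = (r^3 + 9*r^2 + 15*r + 7)/(r^2 - 9)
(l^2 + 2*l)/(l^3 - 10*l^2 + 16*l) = (l + 2)/(l^2 - 10*l + 16)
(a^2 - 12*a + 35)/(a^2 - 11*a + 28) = (a - 5)/(a - 4)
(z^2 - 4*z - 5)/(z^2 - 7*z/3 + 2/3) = 3*(z^2 - 4*z - 5)/(3*z^2 - 7*z + 2)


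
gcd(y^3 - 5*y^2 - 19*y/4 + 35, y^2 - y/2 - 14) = y - 4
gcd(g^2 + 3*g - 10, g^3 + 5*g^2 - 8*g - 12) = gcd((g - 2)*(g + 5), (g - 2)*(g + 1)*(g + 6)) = g - 2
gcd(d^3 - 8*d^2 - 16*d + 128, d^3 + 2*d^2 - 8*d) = d + 4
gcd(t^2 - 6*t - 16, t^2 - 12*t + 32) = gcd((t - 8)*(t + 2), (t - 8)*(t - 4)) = t - 8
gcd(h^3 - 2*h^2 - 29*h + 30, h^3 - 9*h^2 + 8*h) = h - 1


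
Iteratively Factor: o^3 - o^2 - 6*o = (o + 2)*(o^2 - 3*o) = o*(o + 2)*(o - 3)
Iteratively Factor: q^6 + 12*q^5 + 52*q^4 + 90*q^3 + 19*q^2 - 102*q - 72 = (q + 3)*(q^5 + 9*q^4 + 25*q^3 + 15*q^2 - 26*q - 24) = (q + 3)*(q + 4)*(q^4 + 5*q^3 + 5*q^2 - 5*q - 6) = (q + 2)*(q + 3)*(q + 4)*(q^3 + 3*q^2 - q - 3) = (q - 1)*(q + 2)*(q + 3)*(q + 4)*(q^2 + 4*q + 3) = (q - 1)*(q + 1)*(q + 2)*(q + 3)*(q + 4)*(q + 3)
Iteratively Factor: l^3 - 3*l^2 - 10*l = (l - 5)*(l^2 + 2*l) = l*(l - 5)*(l + 2)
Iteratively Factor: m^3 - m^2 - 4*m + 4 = (m - 2)*(m^2 + m - 2) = (m - 2)*(m + 2)*(m - 1)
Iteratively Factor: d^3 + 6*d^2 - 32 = (d + 4)*(d^2 + 2*d - 8) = (d - 2)*(d + 4)*(d + 4)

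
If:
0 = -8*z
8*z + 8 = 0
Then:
No Solution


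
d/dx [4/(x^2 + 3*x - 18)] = 4*(-2*x - 3)/(x^2 + 3*x - 18)^2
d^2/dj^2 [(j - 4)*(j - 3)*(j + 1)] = 6*j - 12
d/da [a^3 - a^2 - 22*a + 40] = 3*a^2 - 2*a - 22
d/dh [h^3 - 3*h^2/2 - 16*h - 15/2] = 3*h^2 - 3*h - 16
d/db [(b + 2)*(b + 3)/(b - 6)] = (b^2 - 12*b - 36)/(b^2 - 12*b + 36)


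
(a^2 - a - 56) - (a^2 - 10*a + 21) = 9*a - 77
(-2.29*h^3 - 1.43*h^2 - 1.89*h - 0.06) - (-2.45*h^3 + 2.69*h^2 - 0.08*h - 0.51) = 0.16*h^3 - 4.12*h^2 - 1.81*h + 0.45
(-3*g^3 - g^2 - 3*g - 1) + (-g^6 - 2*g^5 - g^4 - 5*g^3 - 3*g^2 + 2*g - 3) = -g^6 - 2*g^5 - g^4 - 8*g^3 - 4*g^2 - g - 4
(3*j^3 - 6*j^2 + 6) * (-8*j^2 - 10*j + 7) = -24*j^5 + 18*j^4 + 81*j^3 - 90*j^2 - 60*j + 42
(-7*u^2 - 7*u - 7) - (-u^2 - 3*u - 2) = -6*u^2 - 4*u - 5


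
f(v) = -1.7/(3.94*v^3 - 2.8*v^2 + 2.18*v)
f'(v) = -1.7*(-11.82*v^2 + 5.6*v - 2.18)/(3.94*v^3 - 2.8*v^2 + 2.18*v)^2 = (20.094*v^2 - 9.52*v + 3.706)/(v^2*(3.94*v^2 - 2.8*v + 2.18)^2)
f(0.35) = -2.89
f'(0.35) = 8.18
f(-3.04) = 0.01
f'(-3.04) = 0.01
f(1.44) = -0.19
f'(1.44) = 0.38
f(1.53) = -0.16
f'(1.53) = 0.30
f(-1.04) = 0.17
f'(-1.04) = 0.37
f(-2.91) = 0.01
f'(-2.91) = 0.01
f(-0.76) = 0.34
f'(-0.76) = 0.90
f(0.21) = -4.58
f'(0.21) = 18.86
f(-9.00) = 0.00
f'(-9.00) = 0.00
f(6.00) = -0.00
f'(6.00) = 0.00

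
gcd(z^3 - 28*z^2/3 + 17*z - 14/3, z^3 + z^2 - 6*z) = z - 2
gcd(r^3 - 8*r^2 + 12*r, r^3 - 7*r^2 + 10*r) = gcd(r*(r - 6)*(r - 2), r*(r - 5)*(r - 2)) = r^2 - 2*r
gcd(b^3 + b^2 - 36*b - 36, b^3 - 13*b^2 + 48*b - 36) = b - 6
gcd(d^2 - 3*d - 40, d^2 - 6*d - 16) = d - 8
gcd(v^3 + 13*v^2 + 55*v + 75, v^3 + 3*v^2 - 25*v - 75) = v^2 + 8*v + 15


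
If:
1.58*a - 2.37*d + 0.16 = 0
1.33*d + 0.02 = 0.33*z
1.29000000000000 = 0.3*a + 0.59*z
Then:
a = 0.58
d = 0.45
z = 1.89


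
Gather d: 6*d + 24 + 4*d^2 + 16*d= 4*d^2 + 22*d + 24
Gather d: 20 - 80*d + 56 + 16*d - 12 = 64 - 64*d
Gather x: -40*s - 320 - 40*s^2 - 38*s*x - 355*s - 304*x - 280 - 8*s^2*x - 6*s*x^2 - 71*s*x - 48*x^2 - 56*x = -40*s^2 - 395*s + x^2*(-6*s - 48) + x*(-8*s^2 - 109*s - 360) - 600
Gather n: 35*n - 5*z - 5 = 35*n - 5*z - 5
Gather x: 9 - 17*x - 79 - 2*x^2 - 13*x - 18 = -2*x^2 - 30*x - 88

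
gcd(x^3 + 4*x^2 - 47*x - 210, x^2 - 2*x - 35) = x^2 - 2*x - 35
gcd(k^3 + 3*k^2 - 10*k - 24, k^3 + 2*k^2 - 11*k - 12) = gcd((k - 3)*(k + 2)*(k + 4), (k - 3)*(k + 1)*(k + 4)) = k^2 + k - 12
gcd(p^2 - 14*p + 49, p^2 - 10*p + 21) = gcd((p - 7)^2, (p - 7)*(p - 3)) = p - 7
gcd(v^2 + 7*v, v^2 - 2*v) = v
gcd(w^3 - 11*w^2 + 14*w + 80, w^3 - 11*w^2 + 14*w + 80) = w^3 - 11*w^2 + 14*w + 80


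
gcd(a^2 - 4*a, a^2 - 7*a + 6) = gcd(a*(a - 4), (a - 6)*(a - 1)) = 1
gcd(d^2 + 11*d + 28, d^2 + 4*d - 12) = 1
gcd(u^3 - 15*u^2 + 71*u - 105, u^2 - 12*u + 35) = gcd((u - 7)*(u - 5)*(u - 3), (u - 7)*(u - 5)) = u^2 - 12*u + 35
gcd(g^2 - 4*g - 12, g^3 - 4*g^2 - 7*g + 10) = g + 2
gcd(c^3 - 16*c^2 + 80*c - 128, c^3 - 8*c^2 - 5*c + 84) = c - 4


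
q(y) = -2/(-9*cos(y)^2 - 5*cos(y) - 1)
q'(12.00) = -0.16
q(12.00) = 0.17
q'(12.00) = -0.16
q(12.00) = 0.17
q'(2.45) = -1.83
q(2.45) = 0.80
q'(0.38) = 0.09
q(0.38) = 0.15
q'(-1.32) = -2.35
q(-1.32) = 0.72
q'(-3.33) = -0.21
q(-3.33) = 0.42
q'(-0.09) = -0.02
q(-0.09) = 0.13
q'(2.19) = -6.95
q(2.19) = 1.77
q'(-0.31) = -0.07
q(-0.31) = 0.14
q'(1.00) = 0.62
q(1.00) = 0.32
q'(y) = -2*(-18*sin(y)*cos(y) - 5*sin(y))/(-9*cos(y)^2 - 5*cos(y) - 1)^2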